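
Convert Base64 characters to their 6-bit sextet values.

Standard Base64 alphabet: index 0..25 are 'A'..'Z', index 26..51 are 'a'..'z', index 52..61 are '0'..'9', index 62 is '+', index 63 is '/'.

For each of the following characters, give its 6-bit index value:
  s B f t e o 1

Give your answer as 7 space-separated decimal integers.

Answer: 44 1 31 45 30 40 53

Derivation:
's': a..z range, 26 + ord('s') − ord('a') = 44
'B': A..Z range, ord('B') − ord('A') = 1
'f': a..z range, 26 + ord('f') − ord('a') = 31
't': a..z range, 26 + ord('t') − ord('a') = 45
'e': a..z range, 26 + ord('e') − ord('a') = 30
'o': a..z range, 26 + ord('o') − ord('a') = 40
'1': 0..9 range, 52 + ord('1') − ord('0') = 53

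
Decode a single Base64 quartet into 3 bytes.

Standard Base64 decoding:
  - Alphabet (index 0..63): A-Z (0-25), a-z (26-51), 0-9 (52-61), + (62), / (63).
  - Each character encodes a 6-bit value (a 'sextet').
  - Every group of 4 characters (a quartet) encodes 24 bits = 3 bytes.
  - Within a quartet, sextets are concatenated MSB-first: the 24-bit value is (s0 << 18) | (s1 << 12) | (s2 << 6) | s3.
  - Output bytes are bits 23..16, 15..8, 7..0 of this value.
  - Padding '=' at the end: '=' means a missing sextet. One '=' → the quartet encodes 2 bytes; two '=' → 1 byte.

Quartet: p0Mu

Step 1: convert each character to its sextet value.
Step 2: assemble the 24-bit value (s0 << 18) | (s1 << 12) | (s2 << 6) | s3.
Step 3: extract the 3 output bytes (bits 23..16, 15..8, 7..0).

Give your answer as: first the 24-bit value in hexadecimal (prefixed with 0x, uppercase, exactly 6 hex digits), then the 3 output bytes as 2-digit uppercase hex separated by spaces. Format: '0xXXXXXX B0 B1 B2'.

Sextets: p=41, 0=52, M=12, u=46
24-bit: (41<<18) | (52<<12) | (12<<6) | 46
      = 0xA40000 | 0x034000 | 0x000300 | 0x00002E
      = 0xA7432E
Bytes: (v>>16)&0xFF=A7, (v>>8)&0xFF=43, v&0xFF=2E

Answer: 0xA7432E A7 43 2E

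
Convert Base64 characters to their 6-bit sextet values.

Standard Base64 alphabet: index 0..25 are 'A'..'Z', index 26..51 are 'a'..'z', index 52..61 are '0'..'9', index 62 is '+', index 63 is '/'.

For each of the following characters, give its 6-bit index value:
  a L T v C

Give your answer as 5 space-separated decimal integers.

Answer: 26 11 19 47 2

Derivation:
'a': a..z range, 26 + ord('a') − ord('a') = 26
'L': A..Z range, ord('L') − ord('A') = 11
'T': A..Z range, ord('T') − ord('A') = 19
'v': a..z range, 26 + ord('v') − ord('a') = 47
'C': A..Z range, ord('C') − ord('A') = 2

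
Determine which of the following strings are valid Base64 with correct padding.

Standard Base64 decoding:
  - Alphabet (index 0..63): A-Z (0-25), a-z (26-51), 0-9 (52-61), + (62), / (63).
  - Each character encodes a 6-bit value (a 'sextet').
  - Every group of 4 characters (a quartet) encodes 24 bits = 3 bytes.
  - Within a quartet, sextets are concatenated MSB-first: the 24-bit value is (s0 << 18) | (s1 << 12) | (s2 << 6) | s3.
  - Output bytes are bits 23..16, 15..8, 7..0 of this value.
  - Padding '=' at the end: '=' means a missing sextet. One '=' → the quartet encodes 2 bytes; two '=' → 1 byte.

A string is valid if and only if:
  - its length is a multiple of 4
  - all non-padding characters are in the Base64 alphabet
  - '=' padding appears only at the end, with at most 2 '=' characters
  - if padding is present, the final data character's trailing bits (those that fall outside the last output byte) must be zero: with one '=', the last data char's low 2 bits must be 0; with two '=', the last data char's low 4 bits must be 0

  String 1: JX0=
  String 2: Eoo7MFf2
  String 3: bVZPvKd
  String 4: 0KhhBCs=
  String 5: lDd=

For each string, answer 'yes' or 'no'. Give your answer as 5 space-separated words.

String 1: 'JX0=' → valid
String 2: 'Eoo7MFf2' → valid
String 3: 'bVZPvKd' → invalid (len=7 not mult of 4)
String 4: '0KhhBCs=' → valid
String 5: 'lDd=' → invalid (bad trailing bits)

Answer: yes yes no yes no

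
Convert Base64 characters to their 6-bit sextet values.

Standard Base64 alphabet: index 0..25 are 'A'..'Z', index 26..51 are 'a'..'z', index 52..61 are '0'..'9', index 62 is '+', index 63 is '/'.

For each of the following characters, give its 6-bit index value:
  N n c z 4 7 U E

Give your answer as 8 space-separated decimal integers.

Answer: 13 39 28 51 56 59 20 4

Derivation:
'N': A..Z range, ord('N') − ord('A') = 13
'n': a..z range, 26 + ord('n') − ord('a') = 39
'c': a..z range, 26 + ord('c') − ord('a') = 28
'z': a..z range, 26 + ord('z') − ord('a') = 51
'4': 0..9 range, 52 + ord('4') − ord('0') = 56
'7': 0..9 range, 52 + ord('7') − ord('0') = 59
'U': A..Z range, ord('U') − ord('A') = 20
'E': A..Z range, ord('E') − ord('A') = 4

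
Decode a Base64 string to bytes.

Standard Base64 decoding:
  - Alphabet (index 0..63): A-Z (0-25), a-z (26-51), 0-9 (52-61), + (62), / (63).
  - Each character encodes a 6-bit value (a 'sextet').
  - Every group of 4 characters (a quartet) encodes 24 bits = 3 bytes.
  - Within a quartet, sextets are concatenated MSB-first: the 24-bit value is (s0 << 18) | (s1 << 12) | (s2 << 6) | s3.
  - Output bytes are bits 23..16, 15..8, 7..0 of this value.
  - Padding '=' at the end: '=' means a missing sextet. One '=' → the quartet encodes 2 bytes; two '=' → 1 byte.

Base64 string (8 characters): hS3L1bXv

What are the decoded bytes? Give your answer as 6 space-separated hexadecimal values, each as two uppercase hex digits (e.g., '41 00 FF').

Answer: 85 2D CB D5 B5 EF

Derivation:
After char 0 ('h'=33): chars_in_quartet=1 acc=0x21 bytes_emitted=0
After char 1 ('S'=18): chars_in_quartet=2 acc=0x852 bytes_emitted=0
After char 2 ('3'=55): chars_in_quartet=3 acc=0x214B7 bytes_emitted=0
After char 3 ('L'=11): chars_in_quartet=4 acc=0x852DCB -> emit 85 2D CB, reset; bytes_emitted=3
After char 4 ('1'=53): chars_in_quartet=1 acc=0x35 bytes_emitted=3
After char 5 ('b'=27): chars_in_quartet=2 acc=0xD5B bytes_emitted=3
After char 6 ('X'=23): chars_in_quartet=3 acc=0x356D7 bytes_emitted=3
After char 7 ('v'=47): chars_in_quartet=4 acc=0xD5B5EF -> emit D5 B5 EF, reset; bytes_emitted=6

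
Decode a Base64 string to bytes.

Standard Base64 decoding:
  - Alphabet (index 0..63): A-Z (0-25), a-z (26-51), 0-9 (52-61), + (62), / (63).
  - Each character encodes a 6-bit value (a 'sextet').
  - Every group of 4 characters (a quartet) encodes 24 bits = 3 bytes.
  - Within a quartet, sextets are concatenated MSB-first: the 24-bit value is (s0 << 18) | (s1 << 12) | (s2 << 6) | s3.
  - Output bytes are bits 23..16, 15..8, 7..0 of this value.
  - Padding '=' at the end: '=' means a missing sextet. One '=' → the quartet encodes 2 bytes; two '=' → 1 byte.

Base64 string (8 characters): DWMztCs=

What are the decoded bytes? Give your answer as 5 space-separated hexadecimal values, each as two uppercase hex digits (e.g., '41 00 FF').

Answer: 0D 63 33 B4 2B

Derivation:
After char 0 ('D'=3): chars_in_quartet=1 acc=0x3 bytes_emitted=0
After char 1 ('W'=22): chars_in_quartet=2 acc=0xD6 bytes_emitted=0
After char 2 ('M'=12): chars_in_quartet=3 acc=0x358C bytes_emitted=0
After char 3 ('z'=51): chars_in_quartet=4 acc=0xD6333 -> emit 0D 63 33, reset; bytes_emitted=3
After char 4 ('t'=45): chars_in_quartet=1 acc=0x2D bytes_emitted=3
After char 5 ('C'=2): chars_in_quartet=2 acc=0xB42 bytes_emitted=3
After char 6 ('s'=44): chars_in_quartet=3 acc=0x2D0AC bytes_emitted=3
Padding '=': partial quartet acc=0x2D0AC -> emit B4 2B; bytes_emitted=5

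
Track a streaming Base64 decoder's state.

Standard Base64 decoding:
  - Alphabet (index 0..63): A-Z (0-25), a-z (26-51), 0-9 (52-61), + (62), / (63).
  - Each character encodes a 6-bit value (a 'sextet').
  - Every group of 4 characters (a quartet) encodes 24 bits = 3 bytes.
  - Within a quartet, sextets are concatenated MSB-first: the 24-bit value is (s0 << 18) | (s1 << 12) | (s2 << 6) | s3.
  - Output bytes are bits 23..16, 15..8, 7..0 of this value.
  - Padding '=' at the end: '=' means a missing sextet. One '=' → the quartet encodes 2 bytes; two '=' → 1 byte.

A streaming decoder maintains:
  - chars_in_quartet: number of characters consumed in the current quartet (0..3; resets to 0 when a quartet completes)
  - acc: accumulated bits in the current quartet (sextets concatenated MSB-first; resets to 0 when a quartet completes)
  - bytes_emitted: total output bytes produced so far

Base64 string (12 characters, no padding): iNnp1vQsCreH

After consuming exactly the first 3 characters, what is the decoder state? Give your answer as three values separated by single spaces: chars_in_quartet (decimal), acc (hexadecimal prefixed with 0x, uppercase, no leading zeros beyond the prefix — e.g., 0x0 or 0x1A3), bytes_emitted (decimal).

Answer: 3 0x22367 0

Derivation:
After char 0 ('i'=34): chars_in_quartet=1 acc=0x22 bytes_emitted=0
After char 1 ('N'=13): chars_in_quartet=2 acc=0x88D bytes_emitted=0
After char 2 ('n'=39): chars_in_quartet=3 acc=0x22367 bytes_emitted=0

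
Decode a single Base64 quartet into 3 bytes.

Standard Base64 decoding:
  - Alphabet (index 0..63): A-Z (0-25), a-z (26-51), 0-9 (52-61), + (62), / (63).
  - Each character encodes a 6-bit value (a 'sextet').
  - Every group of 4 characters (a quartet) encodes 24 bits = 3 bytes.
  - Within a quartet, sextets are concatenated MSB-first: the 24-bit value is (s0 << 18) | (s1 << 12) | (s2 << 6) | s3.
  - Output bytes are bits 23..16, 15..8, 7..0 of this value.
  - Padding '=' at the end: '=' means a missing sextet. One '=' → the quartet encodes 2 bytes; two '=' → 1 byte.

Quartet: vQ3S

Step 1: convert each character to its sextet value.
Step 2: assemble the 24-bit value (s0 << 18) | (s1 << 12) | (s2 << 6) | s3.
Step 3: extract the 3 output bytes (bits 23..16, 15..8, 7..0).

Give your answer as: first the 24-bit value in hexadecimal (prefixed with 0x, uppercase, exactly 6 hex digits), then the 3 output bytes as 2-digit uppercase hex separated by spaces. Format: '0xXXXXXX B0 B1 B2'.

Sextets: v=47, Q=16, 3=55, S=18
24-bit: (47<<18) | (16<<12) | (55<<6) | 18
      = 0xBC0000 | 0x010000 | 0x000DC0 | 0x000012
      = 0xBD0DD2
Bytes: (v>>16)&0xFF=BD, (v>>8)&0xFF=0D, v&0xFF=D2

Answer: 0xBD0DD2 BD 0D D2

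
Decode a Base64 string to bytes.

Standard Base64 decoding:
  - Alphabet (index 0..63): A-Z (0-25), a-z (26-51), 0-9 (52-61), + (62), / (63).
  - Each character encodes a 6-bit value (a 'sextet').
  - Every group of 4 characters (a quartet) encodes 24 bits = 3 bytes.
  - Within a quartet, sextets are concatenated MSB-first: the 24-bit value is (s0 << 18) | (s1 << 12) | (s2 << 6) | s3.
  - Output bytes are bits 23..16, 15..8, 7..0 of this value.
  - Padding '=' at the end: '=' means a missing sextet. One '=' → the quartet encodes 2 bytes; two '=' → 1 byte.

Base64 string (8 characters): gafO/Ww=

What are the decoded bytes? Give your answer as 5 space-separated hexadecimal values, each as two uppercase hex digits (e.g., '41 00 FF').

Answer: 81 A7 CE FD 6C

Derivation:
After char 0 ('g'=32): chars_in_quartet=1 acc=0x20 bytes_emitted=0
After char 1 ('a'=26): chars_in_quartet=2 acc=0x81A bytes_emitted=0
After char 2 ('f'=31): chars_in_quartet=3 acc=0x2069F bytes_emitted=0
After char 3 ('O'=14): chars_in_quartet=4 acc=0x81A7CE -> emit 81 A7 CE, reset; bytes_emitted=3
After char 4 ('/'=63): chars_in_quartet=1 acc=0x3F bytes_emitted=3
After char 5 ('W'=22): chars_in_quartet=2 acc=0xFD6 bytes_emitted=3
After char 6 ('w'=48): chars_in_quartet=3 acc=0x3F5B0 bytes_emitted=3
Padding '=': partial quartet acc=0x3F5B0 -> emit FD 6C; bytes_emitted=5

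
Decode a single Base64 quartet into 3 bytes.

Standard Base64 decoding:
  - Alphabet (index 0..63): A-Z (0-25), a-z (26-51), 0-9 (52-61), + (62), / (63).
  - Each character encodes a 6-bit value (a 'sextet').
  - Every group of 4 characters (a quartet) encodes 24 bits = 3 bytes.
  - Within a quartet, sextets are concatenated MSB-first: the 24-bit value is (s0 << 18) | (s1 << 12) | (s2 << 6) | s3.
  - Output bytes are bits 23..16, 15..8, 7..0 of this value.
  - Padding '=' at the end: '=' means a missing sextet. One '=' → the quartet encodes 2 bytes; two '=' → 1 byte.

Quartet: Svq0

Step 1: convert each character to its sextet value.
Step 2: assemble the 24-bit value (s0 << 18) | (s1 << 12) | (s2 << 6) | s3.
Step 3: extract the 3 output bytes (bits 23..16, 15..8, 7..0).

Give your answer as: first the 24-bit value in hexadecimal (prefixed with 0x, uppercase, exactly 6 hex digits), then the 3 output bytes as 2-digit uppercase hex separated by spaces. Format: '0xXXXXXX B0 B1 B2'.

Sextets: S=18, v=47, q=42, 0=52
24-bit: (18<<18) | (47<<12) | (42<<6) | 52
      = 0x480000 | 0x02F000 | 0x000A80 | 0x000034
      = 0x4AFAB4
Bytes: (v>>16)&0xFF=4A, (v>>8)&0xFF=FA, v&0xFF=B4

Answer: 0x4AFAB4 4A FA B4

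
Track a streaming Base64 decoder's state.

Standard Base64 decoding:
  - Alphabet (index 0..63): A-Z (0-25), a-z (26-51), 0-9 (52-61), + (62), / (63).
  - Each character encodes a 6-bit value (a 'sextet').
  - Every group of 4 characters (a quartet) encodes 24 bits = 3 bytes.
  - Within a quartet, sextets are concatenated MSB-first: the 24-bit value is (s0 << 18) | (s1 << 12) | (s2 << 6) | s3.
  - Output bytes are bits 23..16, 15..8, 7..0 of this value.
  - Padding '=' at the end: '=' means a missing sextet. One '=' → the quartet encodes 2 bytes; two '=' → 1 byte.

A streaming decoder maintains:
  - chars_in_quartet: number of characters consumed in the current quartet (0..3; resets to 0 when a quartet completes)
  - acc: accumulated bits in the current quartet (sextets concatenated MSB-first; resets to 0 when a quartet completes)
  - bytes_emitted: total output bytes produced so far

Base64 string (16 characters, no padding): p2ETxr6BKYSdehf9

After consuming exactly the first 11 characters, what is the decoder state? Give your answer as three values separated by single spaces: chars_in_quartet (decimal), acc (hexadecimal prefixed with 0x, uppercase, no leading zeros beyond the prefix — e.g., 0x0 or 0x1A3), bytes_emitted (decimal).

After char 0 ('p'=41): chars_in_quartet=1 acc=0x29 bytes_emitted=0
After char 1 ('2'=54): chars_in_quartet=2 acc=0xA76 bytes_emitted=0
After char 2 ('E'=4): chars_in_quartet=3 acc=0x29D84 bytes_emitted=0
After char 3 ('T'=19): chars_in_quartet=4 acc=0xA76113 -> emit A7 61 13, reset; bytes_emitted=3
After char 4 ('x'=49): chars_in_quartet=1 acc=0x31 bytes_emitted=3
After char 5 ('r'=43): chars_in_quartet=2 acc=0xC6B bytes_emitted=3
After char 6 ('6'=58): chars_in_quartet=3 acc=0x31AFA bytes_emitted=3
After char 7 ('B'=1): chars_in_quartet=4 acc=0xC6BE81 -> emit C6 BE 81, reset; bytes_emitted=6
After char 8 ('K'=10): chars_in_quartet=1 acc=0xA bytes_emitted=6
After char 9 ('Y'=24): chars_in_quartet=2 acc=0x298 bytes_emitted=6
After char 10 ('S'=18): chars_in_quartet=3 acc=0xA612 bytes_emitted=6

Answer: 3 0xA612 6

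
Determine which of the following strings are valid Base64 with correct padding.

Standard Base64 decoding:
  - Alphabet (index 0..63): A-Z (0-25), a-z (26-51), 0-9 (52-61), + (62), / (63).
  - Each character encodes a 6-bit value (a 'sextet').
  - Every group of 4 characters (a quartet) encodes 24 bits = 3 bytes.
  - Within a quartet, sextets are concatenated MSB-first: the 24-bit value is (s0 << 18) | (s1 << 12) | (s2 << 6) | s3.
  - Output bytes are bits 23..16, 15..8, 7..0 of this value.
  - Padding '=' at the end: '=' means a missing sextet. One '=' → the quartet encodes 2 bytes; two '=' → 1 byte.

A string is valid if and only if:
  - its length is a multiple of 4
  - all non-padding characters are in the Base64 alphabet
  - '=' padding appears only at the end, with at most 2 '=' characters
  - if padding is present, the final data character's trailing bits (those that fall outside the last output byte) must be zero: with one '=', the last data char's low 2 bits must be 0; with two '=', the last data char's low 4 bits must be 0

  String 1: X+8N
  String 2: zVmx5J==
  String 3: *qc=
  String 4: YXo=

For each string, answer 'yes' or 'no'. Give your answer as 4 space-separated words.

String 1: 'X+8N' → valid
String 2: 'zVmx5J==' → invalid (bad trailing bits)
String 3: '*qc=' → invalid (bad char(s): ['*'])
String 4: 'YXo=' → valid

Answer: yes no no yes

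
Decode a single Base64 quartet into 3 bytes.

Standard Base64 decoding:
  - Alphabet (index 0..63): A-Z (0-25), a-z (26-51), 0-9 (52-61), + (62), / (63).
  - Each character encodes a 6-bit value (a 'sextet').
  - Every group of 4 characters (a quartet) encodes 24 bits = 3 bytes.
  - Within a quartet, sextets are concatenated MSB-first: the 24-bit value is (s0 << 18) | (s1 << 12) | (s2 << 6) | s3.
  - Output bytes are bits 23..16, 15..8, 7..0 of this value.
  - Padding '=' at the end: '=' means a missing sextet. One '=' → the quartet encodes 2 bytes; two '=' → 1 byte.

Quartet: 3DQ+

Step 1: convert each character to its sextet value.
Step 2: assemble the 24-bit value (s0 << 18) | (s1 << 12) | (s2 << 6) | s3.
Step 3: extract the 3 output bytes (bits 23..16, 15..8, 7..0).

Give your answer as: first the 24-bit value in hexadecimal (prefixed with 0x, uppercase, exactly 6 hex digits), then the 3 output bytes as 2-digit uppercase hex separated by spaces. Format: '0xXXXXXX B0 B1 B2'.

Sextets: 3=55, D=3, Q=16, +=62
24-bit: (55<<18) | (3<<12) | (16<<6) | 62
      = 0xDC0000 | 0x003000 | 0x000400 | 0x00003E
      = 0xDC343E
Bytes: (v>>16)&0xFF=DC, (v>>8)&0xFF=34, v&0xFF=3E

Answer: 0xDC343E DC 34 3E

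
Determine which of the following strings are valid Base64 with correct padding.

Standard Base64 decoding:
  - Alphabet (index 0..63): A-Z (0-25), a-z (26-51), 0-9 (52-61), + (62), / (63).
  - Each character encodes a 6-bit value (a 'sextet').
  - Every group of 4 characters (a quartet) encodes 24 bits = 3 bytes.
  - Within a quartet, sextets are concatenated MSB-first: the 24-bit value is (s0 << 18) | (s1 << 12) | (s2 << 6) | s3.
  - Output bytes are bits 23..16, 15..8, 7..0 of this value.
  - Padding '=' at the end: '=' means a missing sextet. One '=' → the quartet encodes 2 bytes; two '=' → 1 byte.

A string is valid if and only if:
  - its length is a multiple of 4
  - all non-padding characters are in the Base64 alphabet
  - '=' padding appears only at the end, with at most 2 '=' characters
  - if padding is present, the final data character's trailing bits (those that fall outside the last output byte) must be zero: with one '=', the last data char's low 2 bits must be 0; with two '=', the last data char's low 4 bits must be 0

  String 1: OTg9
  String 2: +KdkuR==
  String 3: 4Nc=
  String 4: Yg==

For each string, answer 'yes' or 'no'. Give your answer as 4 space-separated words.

String 1: 'OTg9' → valid
String 2: '+KdkuR==' → invalid (bad trailing bits)
String 3: '4Nc=' → valid
String 4: 'Yg==' → valid

Answer: yes no yes yes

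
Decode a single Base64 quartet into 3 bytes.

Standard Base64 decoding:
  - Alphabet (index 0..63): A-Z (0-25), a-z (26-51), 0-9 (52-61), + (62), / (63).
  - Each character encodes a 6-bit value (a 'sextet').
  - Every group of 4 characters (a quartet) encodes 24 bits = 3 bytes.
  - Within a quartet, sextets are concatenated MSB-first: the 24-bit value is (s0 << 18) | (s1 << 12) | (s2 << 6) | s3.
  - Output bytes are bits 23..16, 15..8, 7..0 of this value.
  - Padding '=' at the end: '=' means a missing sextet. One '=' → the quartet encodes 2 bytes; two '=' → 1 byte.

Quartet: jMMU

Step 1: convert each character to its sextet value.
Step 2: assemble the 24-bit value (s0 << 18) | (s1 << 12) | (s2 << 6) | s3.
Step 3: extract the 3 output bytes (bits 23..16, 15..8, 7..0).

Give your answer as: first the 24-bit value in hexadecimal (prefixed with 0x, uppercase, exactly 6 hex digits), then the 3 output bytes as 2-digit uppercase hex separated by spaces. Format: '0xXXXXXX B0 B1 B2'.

Answer: 0x8CC314 8C C3 14

Derivation:
Sextets: j=35, M=12, M=12, U=20
24-bit: (35<<18) | (12<<12) | (12<<6) | 20
      = 0x8C0000 | 0x00C000 | 0x000300 | 0x000014
      = 0x8CC314
Bytes: (v>>16)&0xFF=8C, (v>>8)&0xFF=C3, v&0xFF=14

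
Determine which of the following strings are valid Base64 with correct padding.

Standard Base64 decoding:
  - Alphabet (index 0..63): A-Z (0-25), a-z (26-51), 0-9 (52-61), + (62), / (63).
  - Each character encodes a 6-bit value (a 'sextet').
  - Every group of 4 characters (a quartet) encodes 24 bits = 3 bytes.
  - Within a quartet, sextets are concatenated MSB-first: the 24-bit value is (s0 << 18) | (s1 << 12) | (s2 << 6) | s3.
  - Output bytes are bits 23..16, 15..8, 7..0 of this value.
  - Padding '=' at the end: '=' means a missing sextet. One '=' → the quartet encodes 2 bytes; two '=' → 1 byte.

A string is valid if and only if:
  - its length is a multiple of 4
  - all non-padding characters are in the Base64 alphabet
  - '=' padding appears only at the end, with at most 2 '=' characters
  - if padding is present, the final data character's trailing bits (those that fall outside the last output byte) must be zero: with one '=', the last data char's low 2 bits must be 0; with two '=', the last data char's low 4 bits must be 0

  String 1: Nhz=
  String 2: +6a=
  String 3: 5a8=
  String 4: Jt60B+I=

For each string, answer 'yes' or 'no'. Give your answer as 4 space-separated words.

Answer: no no yes yes

Derivation:
String 1: 'Nhz=' → invalid (bad trailing bits)
String 2: '+6a=' → invalid (bad trailing bits)
String 3: '5a8=' → valid
String 4: 'Jt60B+I=' → valid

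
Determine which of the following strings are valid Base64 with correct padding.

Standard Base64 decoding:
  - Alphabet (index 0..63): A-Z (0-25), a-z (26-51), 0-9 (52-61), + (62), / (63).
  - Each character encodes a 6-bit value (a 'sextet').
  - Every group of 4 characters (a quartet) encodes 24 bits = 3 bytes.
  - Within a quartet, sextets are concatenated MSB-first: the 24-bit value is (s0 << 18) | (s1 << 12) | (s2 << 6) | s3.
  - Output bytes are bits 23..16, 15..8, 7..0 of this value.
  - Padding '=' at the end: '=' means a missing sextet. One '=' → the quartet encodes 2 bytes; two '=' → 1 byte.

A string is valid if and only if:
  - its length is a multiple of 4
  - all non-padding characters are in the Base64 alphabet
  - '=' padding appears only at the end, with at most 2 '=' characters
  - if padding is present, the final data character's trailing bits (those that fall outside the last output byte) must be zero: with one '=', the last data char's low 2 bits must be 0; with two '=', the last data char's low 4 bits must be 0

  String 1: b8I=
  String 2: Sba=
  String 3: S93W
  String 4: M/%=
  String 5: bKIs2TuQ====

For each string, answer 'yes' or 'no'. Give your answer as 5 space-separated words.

Answer: yes no yes no no

Derivation:
String 1: 'b8I=' → valid
String 2: 'Sba=' → invalid (bad trailing bits)
String 3: 'S93W' → valid
String 4: 'M/%=' → invalid (bad char(s): ['%'])
String 5: 'bKIs2TuQ====' → invalid (4 pad chars (max 2))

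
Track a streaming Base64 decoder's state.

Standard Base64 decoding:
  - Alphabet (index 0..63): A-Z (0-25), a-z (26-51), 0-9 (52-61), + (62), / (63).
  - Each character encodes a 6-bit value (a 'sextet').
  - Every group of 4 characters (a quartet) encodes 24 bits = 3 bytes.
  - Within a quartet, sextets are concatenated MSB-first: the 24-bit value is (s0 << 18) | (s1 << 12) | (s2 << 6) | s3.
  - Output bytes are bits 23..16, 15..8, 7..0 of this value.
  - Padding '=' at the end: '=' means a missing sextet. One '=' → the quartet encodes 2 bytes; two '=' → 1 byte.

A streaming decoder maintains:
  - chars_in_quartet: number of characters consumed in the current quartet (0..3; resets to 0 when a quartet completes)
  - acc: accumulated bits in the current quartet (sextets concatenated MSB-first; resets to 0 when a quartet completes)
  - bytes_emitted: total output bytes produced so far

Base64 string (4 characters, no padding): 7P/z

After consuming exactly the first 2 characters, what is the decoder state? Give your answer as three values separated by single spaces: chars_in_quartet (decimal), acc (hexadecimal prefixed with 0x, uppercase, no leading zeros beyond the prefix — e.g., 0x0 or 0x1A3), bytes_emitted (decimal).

After char 0 ('7'=59): chars_in_quartet=1 acc=0x3B bytes_emitted=0
After char 1 ('P'=15): chars_in_quartet=2 acc=0xECF bytes_emitted=0

Answer: 2 0xECF 0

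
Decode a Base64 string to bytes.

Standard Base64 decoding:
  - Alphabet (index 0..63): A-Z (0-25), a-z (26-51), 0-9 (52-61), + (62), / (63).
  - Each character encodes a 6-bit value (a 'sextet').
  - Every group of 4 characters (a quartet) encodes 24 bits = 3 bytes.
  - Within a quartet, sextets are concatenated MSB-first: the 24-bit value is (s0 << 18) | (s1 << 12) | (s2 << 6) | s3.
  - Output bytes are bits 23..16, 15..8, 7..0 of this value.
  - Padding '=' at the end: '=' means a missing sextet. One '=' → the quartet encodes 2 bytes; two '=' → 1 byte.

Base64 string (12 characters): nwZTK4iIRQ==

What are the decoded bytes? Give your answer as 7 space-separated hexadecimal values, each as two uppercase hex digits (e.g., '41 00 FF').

After char 0 ('n'=39): chars_in_quartet=1 acc=0x27 bytes_emitted=0
After char 1 ('w'=48): chars_in_quartet=2 acc=0x9F0 bytes_emitted=0
After char 2 ('Z'=25): chars_in_quartet=3 acc=0x27C19 bytes_emitted=0
After char 3 ('T'=19): chars_in_quartet=4 acc=0x9F0653 -> emit 9F 06 53, reset; bytes_emitted=3
After char 4 ('K'=10): chars_in_quartet=1 acc=0xA bytes_emitted=3
After char 5 ('4'=56): chars_in_quartet=2 acc=0x2B8 bytes_emitted=3
After char 6 ('i'=34): chars_in_quartet=3 acc=0xAE22 bytes_emitted=3
After char 7 ('I'=8): chars_in_quartet=4 acc=0x2B8888 -> emit 2B 88 88, reset; bytes_emitted=6
After char 8 ('R'=17): chars_in_quartet=1 acc=0x11 bytes_emitted=6
After char 9 ('Q'=16): chars_in_quartet=2 acc=0x450 bytes_emitted=6
Padding '==': partial quartet acc=0x450 -> emit 45; bytes_emitted=7

Answer: 9F 06 53 2B 88 88 45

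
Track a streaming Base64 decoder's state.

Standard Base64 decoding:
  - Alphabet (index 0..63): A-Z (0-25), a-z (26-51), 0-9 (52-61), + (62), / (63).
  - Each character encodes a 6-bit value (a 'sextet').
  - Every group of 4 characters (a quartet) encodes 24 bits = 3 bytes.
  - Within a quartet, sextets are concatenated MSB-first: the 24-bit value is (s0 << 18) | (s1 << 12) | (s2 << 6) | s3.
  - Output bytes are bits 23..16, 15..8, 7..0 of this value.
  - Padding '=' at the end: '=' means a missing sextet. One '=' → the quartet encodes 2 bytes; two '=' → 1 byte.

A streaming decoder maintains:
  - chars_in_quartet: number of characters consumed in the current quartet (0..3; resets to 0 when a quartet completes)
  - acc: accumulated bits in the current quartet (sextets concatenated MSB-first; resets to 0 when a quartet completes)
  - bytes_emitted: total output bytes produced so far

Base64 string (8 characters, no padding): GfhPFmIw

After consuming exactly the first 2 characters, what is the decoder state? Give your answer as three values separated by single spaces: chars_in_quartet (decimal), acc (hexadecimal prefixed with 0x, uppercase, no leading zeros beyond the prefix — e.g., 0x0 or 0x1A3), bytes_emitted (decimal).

Answer: 2 0x19F 0

Derivation:
After char 0 ('G'=6): chars_in_quartet=1 acc=0x6 bytes_emitted=0
After char 1 ('f'=31): chars_in_quartet=2 acc=0x19F bytes_emitted=0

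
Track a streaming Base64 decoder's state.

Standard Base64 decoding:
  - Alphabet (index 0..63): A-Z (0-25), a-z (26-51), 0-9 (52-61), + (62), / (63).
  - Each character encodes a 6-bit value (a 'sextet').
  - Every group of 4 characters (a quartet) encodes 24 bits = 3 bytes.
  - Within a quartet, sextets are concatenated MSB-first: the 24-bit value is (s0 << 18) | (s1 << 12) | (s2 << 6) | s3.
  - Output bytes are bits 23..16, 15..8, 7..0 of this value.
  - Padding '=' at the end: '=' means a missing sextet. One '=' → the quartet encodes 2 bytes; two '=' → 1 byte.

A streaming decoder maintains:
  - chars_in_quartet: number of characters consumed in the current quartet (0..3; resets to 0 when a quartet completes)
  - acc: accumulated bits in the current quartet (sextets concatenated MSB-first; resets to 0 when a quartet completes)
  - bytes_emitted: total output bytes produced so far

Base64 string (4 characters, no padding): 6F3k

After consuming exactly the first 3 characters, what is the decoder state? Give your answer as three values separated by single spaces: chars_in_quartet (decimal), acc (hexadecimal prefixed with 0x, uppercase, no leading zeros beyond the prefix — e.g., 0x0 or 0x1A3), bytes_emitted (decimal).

After char 0 ('6'=58): chars_in_quartet=1 acc=0x3A bytes_emitted=0
After char 1 ('F'=5): chars_in_quartet=2 acc=0xE85 bytes_emitted=0
After char 2 ('3'=55): chars_in_quartet=3 acc=0x3A177 bytes_emitted=0

Answer: 3 0x3A177 0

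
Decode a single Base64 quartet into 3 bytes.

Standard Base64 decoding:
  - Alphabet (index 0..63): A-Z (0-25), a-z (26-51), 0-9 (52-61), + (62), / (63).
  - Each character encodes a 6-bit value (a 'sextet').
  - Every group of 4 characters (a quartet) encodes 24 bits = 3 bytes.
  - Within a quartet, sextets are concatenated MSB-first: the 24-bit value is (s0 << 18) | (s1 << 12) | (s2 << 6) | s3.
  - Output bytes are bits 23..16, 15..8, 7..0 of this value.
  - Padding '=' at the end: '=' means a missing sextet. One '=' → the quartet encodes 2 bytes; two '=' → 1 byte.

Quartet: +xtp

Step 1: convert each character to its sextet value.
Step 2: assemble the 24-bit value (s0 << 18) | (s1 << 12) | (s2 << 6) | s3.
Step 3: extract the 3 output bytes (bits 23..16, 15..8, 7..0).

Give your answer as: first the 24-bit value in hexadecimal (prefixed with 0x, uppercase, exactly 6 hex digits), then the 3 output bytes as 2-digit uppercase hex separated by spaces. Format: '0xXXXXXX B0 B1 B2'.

Sextets: +=62, x=49, t=45, p=41
24-bit: (62<<18) | (49<<12) | (45<<6) | 41
      = 0xF80000 | 0x031000 | 0x000B40 | 0x000029
      = 0xFB1B69
Bytes: (v>>16)&0xFF=FB, (v>>8)&0xFF=1B, v&0xFF=69

Answer: 0xFB1B69 FB 1B 69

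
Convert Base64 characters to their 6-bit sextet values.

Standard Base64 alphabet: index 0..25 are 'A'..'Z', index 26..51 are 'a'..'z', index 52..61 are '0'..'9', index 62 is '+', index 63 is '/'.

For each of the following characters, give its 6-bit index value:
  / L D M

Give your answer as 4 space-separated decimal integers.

Answer: 63 11 3 12

Derivation:
'/': index 63
'L': A..Z range, ord('L') − ord('A') = 11
'D': A..Z range, ord('D') − ord('A') = 3
'M': A..Z range, ord('M') − ord('A') = 12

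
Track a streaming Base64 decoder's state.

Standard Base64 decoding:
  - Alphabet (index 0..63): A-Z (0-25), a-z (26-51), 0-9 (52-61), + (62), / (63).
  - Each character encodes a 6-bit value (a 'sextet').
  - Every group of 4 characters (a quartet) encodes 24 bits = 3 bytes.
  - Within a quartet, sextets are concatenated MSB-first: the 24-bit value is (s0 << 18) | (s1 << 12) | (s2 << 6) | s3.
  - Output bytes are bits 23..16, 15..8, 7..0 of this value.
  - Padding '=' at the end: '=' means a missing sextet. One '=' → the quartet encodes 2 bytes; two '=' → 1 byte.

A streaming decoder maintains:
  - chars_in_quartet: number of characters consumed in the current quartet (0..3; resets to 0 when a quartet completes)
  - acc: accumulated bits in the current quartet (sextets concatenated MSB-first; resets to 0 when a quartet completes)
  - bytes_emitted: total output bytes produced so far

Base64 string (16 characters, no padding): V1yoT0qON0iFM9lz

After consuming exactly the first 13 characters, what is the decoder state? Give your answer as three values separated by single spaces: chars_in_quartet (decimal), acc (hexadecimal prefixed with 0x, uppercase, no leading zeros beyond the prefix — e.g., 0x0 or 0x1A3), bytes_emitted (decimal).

After char 0 ('V'=21): chars_in_quartet=1 acc=0x15 bytes_emitted=0
After char 1 ('1'=53): chars_in_quartet=2 acc=0x575 bytes_emitted=0
After char 2 ('y'=50): chars_in_quartet=3 acc=0x15D72 bytes_emitted=0
After char 3 ('o'=40): chars_in_quartet=4 acc=0x575CA8 -> emit 57 5C A8, reset; bytes_emitted=3
After char 4 ('T'=19): chars_in_quartet=1 acc=0x13 bytes_emitted=3
After char 5 ('0'=52): chars_in_quartet=2 acc=0x4F4 bytes_emitted=3
After char 6 ('q'=42): chars_in_quartet=3 acc=0x13D2A bytes_emitted=3
After char 7 ('O'=14): chars_in_quartet=4 acc=0x4F4A8E -> emit 4F 4A 8E, reset; bytes_emitted=6
After char 8 ('N'=13): chars_in_quartet=1 acc=0xD bytes_emitted=6
After char 9 ('0'=52): chars_in_quartet=2 acc=0x374 bytes_emitted=6
After char 10 ('i'=34): chars_in_quartet=3 acc=0xDD22 bytes_emitted=6
After char 11 ('F'=5): chars_in_quartet=4 acc=0x374885 -> emit 37 48 85, reset; bytes_emitted=9
After char 12 ('M'=12): chars_in_quartet=1 acc=0xC bytes_emitted=9

Answer: 1 0xC 9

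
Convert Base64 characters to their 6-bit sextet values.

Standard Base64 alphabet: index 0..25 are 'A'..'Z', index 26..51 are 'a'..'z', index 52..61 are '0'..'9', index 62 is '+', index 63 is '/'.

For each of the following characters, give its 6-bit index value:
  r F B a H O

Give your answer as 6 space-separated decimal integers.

Answer: 43 5 1 26 7 14

Derivation:
'r': a..z range, 26 + ord('r') − ord('a') = 43
'F': A..Z range, ord('F') − ord('A') = 5
'B': A..Z range, ord('B') − ord('A') = 1
'a': a..z range, 26 + ord('a') − ord('a') = 26
'H': A..Z range, ord('H') − ord('A') = 7
'O': A..Z range, ord('O') − ord('A') = 14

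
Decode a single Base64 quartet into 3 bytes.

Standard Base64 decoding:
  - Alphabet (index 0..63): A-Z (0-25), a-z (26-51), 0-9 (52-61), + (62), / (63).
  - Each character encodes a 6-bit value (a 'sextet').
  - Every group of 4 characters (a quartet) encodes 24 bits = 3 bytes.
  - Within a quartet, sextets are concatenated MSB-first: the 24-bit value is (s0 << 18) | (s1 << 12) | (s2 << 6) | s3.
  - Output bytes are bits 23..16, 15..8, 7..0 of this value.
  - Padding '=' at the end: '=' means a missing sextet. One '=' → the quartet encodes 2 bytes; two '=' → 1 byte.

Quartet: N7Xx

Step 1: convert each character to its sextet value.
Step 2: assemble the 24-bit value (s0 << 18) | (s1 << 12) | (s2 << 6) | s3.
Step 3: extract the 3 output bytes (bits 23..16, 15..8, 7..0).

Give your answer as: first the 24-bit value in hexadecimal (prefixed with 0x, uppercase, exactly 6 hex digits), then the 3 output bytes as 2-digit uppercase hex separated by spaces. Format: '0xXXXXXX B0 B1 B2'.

Sextets: N=13, 7=59, X=23, x=49
24-bit: (13<<18) | (59<<12) | (23<<6) | 49
      = 0x340000 | 0x03B000 | 0x0005C0 | 0x000031
      = 0x37B5F1
Bytes: (v>>16)&0xFF=37, (v>>8)&0xFF=B5, v&0xFF=F1

Answer: 0x37B5F1 37 B5 F1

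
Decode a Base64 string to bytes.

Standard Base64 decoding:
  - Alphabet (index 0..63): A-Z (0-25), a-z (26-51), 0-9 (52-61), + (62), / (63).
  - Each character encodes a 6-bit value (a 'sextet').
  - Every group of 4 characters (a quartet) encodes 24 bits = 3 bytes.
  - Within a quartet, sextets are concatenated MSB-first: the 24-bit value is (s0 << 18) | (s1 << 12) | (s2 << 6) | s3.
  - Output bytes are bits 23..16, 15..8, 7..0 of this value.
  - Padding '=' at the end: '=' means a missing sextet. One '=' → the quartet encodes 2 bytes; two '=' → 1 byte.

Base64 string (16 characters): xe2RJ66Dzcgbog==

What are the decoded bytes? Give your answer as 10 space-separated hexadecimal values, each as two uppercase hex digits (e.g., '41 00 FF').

After char 0 ('x'=49): chars_in_quartet=1 acc=0x31 bytes_emitted=0
After char 1 ('e'=30): chars_in_quartet=2 acc=0xC5E bytes_emitted=0
After char 2 ('2'=54): chars_in_quartet=3 acc=0x317B6 bytes_emitted=0
After char 3 ('R'=17): chars_in_quartet=4 acc=0xC5ED91 -> emit C5 ED 91, reset; bytes_emitted=3
After char 4 ('J'=9): chars_in_quartet=1 acc=0x9 bytes_emitted=3
After char 5 ('6'=58): chars_in_quartet=2 acc=0x27A bytes_emitted=3
After char 6 ('6'=58): chars_in_quartet=3 acc=0x9EBA bytes_emitted=3
After char 7 ('D'=3): chars_in_quartet=4 acc=0x27AE83 -> emit 27 AE 83, reset; bytes_emitted=6
After char 8 ('z'=51): chars_in_quartet=1 acc=0x33 bytes_emitted=6
After char 9 ('c'=28): chars_in_quartet=2 acc=0xCDC bytes_emitted=6
After char 10 ('g'=32): chars_in_quartet=3 acc=0x33720 bytes_emitted=6
After char 11 ('b'=27): chars_in_quartet=4 acc=0xCDC81B -> emit CD C8 1B, reset; bytes_emitted=9
After char 12 ('o'=40): chars_in_quartet=1 acc=0x28 bytes_emitted=9
After char 13 ('g'=32): chars_in_quartet=2 acc=0xA20 bytes_emitted=9
Padding '==': partial quartet acc=0xA20 -> emit A2; bytes_emitted=10

Answer: C5 ED 91 27 AE 83 CD C8 1B A2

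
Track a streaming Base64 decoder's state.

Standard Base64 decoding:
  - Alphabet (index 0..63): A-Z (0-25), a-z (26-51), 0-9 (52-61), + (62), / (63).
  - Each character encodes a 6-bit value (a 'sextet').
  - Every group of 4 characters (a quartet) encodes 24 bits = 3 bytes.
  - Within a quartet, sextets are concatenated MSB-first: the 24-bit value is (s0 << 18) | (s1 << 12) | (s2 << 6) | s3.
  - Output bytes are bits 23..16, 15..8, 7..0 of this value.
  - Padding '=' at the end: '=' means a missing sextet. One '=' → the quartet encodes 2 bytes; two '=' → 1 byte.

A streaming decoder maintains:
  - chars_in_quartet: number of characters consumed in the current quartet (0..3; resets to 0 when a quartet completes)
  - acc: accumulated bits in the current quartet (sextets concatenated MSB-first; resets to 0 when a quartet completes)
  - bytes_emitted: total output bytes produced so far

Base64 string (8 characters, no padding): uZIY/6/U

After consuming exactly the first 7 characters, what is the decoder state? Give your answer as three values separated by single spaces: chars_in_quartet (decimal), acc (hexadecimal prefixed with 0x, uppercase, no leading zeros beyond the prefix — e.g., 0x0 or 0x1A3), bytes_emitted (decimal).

After char 0 ('u'=46): chars_in_quartet=1 acc=0x2E bytes_emitted=0
After char 1 ('Z'=25): chars_in_quartet=2 acc=0xB99 bytes_emitted=0
After char 2 ('I'=8): chars_in_quartet=3 acc=0x2E648 bytes_emitted=0
After char 3 ('Y'=24): chars_in_quartet=4 acc=0xB99218 -> emit B9 92 18, reset; bytes_emitted=3
After char 4 ('/'=63): chars_in_quartet=1 acc=0x3F bytes_emitted=3
After char 5 ('6'=58): chars_in_quartet=2 acc=0xFFA bytes_emitted=3
After char 6 ('/'=63): chars_in_quartet=3 acc=0x3FEBF bytes_emitted=3

Answer: 3 0x3FEBF 3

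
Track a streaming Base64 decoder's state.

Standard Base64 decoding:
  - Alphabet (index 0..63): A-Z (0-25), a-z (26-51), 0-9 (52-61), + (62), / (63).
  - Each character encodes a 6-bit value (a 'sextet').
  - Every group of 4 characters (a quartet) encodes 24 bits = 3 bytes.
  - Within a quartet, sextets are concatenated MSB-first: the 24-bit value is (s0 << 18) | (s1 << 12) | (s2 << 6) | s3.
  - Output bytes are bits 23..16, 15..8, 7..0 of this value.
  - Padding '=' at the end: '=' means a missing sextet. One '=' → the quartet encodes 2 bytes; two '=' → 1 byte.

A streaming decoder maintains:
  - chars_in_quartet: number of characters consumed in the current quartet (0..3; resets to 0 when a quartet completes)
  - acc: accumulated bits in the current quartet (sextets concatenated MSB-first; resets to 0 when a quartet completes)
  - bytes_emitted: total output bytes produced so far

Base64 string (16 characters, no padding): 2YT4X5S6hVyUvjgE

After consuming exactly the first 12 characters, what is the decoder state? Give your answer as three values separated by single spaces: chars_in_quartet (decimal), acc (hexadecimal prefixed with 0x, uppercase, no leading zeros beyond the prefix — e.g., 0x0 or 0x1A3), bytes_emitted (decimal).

Answer: 0 0x0 9

Derivation:
After char 0 ('2'=54): chars_in_quartet=1 acc=0x36 bytes_emitted=0
After char 1 ('Y'=24): chars_in_quartet=2 acc=0xD98 bytes_emitted=0
After char 2 ('T'=19): chars_in_quartet=3 acc=0x36613 bytes_emitted=0
After char 3 ('4'=56): chars_in_quartet=4 acc=0xD984F8 -> emit D9 84 F8, reset; bytes_emitted=3
After char 4 ('X'=23): chars_in_quartet=1 acc=0x17 bytes_emitted=3
After char 5 ('5'=57): chars_in_quartet=2 acc=0x5F9 bytes_emitted=3
After char 6 ('S'=18): chars_in_quartet=3 acc=0x17E52 bytes_emitted=3
After char 7 ('6'=58): chars_in_quartet=4 acc=0x5F94BA -> emit 5F 94 BA, reset; bytes_emitted=6
After char 8 ('h'=33): chars_in_quartet=1 acc=0x21 bytes_emitted=6
After char 9 ('V'=21): chars_in_quartet=2 acc=0x855 bytes_emitted=6
After char 10 ('y'=50): chars_in_quartet=3 acc=0x21572 bytes_emitted=6
After char 11 ('U'=20): chars_in_quartet=4 acc=0x855C94 -> emit 85 5C 94, reset; bytes_emitted=9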